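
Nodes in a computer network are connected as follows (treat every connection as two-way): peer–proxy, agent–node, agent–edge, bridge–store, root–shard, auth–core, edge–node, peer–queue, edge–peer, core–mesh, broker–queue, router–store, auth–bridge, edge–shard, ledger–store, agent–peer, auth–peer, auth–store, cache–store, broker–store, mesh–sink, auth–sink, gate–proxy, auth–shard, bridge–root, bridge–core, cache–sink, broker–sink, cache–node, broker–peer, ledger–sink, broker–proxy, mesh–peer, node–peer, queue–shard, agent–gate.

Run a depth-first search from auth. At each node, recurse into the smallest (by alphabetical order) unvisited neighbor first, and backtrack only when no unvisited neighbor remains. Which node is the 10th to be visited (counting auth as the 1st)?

Visit auth
auth → bridge
bridge → core
core → mesh
mesh → peer
peer → agent
agent → edge
edge → node
node → cache
cache → sink
sink → broker
broker → proxy
proxy → gate
broker → queue
queue → shard
shard → root
broker → store
store → ledger
store → router

Visit order: auth, bridge, core, mesh, peer, agent, edge, node, cache, sink, broker, proxy, gate, queue, shard, root, store, ledger, router

sink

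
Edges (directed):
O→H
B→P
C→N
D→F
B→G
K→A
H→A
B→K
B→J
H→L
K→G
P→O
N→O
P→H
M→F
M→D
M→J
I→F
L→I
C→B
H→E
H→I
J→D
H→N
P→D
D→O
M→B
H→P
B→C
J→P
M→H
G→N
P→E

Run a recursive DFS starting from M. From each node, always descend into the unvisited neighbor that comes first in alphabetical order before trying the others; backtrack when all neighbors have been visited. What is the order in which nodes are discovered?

Visit M
M → B
B → C
C → N
N → O
O → H
H → A
H → E
H → I
I → F
H → L
H → P
P → D
B → G
B → J
B → K

M, B, C, N, O, H, A, E, I, F, L, P, D, G, J, K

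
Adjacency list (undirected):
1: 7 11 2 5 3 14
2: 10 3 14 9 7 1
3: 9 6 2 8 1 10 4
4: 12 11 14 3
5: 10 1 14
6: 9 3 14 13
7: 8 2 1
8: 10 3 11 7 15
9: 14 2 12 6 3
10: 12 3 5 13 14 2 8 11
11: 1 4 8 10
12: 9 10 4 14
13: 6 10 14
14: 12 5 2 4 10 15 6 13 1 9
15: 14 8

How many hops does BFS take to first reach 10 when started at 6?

2

Level 0: 6
Level 1: 3, 9, 13, 14
Level 2: 1, 2, 4, 5, 8, 10, 12, 15
Level 3: 7, 11
10 first appears at level 2.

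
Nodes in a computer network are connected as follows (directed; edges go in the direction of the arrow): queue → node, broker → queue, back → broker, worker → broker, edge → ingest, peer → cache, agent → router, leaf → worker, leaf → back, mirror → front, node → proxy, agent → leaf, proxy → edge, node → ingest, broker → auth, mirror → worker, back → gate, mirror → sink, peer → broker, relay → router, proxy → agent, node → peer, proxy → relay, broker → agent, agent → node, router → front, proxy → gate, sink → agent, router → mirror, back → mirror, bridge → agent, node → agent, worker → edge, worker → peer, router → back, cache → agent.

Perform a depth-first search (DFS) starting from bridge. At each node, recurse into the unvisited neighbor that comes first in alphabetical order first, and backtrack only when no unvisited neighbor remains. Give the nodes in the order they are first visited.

bridge, agent, leaf, back, broker, auth, queue, node, ingest, peer, cache, proxy, edge, gate, relay, router, front, mirror, sink, worker

Visit bridge
bridge → agent
agent → leaf
leaf → back
back → broker
broker → auth
broker → queue
queue → node
node → ingest
node → peer
peer → cache
node → proxy
proxy → edge
proxy → gate
proxy → relay
relay → router
router → front
router → mirror
mirror → sink
mirror → worker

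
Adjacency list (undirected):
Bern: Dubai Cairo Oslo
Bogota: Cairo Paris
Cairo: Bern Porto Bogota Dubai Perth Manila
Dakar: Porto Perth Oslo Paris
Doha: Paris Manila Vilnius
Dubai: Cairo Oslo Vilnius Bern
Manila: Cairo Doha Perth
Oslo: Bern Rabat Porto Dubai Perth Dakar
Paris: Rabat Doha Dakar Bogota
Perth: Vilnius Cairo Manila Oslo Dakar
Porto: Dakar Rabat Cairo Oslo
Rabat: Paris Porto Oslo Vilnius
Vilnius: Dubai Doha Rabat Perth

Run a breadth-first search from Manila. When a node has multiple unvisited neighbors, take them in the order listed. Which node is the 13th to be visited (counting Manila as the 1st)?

Visit Manila; enqueue Cairo, Doha, Perth → queue [Cairo, Doha, Perth]
Visit Cairo; enqueue Bern, Porto, Bogota, Dubai → queue [Doha, Perth, Bern, Porto, Bogota, Dubai]
Visit Doha; enqueue Paris, Vilnius → queue [Perth, Bern, Porto, Bogota, Dubai, Paris, Vilnius]
Visit Perth; enqueue Oslo, Dakar → queue [Bern, Porto, Bogota, Dubai, Paris, Vilnius, Oslo, Dakar]
Visit Bern → queue [Porto, Bogota, Dubai, Paris, Vilnius, Oslo, Dakar]
Visit Porto; enqueue Rabat → queue [Bogota, Dubai, Paris, Vilnius, Oslo, Dakar, Rabat]
Visit Bogota → queue [Dubai, Paris, Vilnius, Oslo, Dakar, Rabat]
Visit Dubai → queue [Paris, Vilnius, Oslo, Dakar, Rabat]
Visit Paris → queue [Vilnius, Oslo, Dakar, Rabat]
Visit Vilnius → queue [Oslo, Dakar, Rabat]
Visit Oslo → queue [Dakar, Rabat]
Visit Dakar → queue [Rabat]
Visit Rabat → queue []

Visit order: Manila, Cairo, Doha, Perth, Bern, Porto, Bogota, Dubai, Paris, Vilnius, Oslo, Dakar, Rabat

Rabat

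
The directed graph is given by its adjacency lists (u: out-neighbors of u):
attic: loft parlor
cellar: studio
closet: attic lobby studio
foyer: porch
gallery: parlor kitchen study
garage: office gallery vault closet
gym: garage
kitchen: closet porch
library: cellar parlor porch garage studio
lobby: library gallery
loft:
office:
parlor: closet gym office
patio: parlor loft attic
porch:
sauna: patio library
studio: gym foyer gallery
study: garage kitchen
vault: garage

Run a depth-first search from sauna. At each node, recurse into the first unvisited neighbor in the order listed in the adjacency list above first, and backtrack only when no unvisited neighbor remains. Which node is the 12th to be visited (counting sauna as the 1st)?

Visit sauna
sauna → patio
patio → parlor
parlor → closet
closet → attic
attic → loft
closet → lobby
lobby → library
library → cellar
cellar → studio
studio → gym
gym → garage
garage → office
garage → gallery
gallery → kitchen
kitchen → porch
gallery → study
garage → vault
studio → foyer

Visit order: sauna, patio, parlor, closet, attic, loft, lobby, library, cellar, studio, gym, garage, office, gallery, kitchen, porch, study, vault, foyer

garage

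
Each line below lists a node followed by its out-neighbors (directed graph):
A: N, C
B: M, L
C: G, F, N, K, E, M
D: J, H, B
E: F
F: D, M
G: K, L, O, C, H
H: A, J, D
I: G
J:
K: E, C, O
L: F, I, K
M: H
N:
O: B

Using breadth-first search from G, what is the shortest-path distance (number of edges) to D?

2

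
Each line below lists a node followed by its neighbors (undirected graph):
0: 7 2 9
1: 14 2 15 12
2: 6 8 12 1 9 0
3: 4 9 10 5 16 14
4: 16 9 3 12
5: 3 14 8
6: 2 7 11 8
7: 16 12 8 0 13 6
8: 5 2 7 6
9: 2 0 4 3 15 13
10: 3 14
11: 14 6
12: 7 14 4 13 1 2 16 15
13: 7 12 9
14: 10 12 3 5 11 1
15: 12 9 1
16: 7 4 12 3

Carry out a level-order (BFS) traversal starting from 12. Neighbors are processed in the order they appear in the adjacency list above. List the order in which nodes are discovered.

12 -> 7 -> 14 -> 4 -> 13 -> 1 -> 2 -> 16 -> 15 -> 8 -> 0 -> 6 -> 10 -> 3 -> 5 -> 11 -> 9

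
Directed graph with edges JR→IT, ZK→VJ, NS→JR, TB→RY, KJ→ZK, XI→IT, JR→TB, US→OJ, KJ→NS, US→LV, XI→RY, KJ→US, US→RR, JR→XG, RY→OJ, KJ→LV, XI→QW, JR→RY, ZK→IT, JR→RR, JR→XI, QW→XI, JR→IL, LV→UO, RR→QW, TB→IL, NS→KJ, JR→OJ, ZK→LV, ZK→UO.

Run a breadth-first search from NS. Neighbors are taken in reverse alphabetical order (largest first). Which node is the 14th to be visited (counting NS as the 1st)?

Visit NS; enqueue KJ, JR → queue [KJ, JR]
Visit KJ; enqueue ZK, US, LV → queue [JR, ZK, US, LV]
Visit JR; enqueue XI, XG, TB, RY, RR, OJ, IT, IL → queue [ZK, US, LV, XI, XG, TB, RY, RR, OJ, IT, IL]
Visit ZK; enqueue VJ, UO → queue [US, LV, XI, XG, TB, RY, RR, OJ, IT, IL, VJ, UO]
Visit US → queue [LV, XI, XG, TB, RY, RR, OJ, IT, IL, VJ, UO]
Visit LV → queue [XI, XG, TB, RY, RR, OJ, IT, IL, VJ, UO]
Visit XI; enqueue QW → queue [XG, TB, RY, RR, OJ, IT, IL, VJ, UO, QW]
Visit XG → queue [TB, RY, RR, OJ, IT, IL, VJ, UO, QW]
Visit TB → queue [RY, RR, OJ, IT, IL, VJ, UO, QW]
Visit RY → queue [RR, OJ, IT, IL, VJ, UO, QW]
Visit RR → queue [OJ, IT, IL, VJ, UO, QW]
Visit OJ → queue [IT, IL, VJ, UO, QW]
Visit IT → queue [IL, VJ, UO, QW]
Visit IL → queue [VJ, UO, QW]
Visit VJ → queue [UO, QW]
Visit UO → queue [QW]
Visit QW → queue []

Visit order: NS, KJ, JR, ZK, US, LV, XI, XG, TB, RY, RR, OJ, IT, IL, VJ, UO, QW

IL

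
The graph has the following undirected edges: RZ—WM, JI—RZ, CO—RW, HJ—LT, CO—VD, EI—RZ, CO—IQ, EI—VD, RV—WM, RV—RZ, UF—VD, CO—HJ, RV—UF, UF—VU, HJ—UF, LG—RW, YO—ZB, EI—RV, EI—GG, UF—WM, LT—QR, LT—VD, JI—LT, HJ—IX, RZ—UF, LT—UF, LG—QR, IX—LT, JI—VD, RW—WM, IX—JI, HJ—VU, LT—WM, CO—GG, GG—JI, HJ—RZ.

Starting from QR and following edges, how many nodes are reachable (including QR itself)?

17

BFS from QR visits: QR, LT, LG, WM, VD, UF, JI, IX, HJ, RW, RZ, RV, EI, CO, VU, GG, IQ
Reachable nodes: 17 of 19 total.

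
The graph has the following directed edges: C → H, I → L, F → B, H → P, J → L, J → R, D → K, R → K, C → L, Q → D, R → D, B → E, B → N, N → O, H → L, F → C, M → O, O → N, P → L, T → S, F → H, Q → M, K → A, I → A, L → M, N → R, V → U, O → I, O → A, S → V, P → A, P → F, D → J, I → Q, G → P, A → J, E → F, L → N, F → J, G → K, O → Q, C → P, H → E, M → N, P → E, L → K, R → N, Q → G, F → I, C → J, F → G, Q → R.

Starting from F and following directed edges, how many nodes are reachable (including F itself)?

18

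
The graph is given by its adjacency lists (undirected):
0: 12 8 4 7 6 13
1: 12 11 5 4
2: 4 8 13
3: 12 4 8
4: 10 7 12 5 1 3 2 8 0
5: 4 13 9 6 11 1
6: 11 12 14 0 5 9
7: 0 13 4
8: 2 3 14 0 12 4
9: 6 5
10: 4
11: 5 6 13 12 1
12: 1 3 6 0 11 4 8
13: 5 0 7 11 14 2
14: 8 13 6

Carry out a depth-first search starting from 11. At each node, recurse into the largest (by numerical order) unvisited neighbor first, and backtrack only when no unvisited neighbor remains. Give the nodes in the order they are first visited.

Visit 11
11 → 13
13 → 14
14 → 8
8 → 12
12 → 6
6 → 9
9 → 5
5 → 4
4 → 10
4 → 7
7 → 0
4 → 3
4 → 2
4 → 1

11, 13, 14, 8, 12, 6, 9, 5, 4, 10, 7, 0, 3, 2, 1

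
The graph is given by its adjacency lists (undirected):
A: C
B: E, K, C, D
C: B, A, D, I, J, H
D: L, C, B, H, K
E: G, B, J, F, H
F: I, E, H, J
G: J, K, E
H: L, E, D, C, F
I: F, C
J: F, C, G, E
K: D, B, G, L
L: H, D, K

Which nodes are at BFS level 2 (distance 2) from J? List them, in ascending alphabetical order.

A, B, D, H, I, K

Level 0: J
Level 1: C, E, F, G
Level 2: A, B, D, H, I, K
Level 3: L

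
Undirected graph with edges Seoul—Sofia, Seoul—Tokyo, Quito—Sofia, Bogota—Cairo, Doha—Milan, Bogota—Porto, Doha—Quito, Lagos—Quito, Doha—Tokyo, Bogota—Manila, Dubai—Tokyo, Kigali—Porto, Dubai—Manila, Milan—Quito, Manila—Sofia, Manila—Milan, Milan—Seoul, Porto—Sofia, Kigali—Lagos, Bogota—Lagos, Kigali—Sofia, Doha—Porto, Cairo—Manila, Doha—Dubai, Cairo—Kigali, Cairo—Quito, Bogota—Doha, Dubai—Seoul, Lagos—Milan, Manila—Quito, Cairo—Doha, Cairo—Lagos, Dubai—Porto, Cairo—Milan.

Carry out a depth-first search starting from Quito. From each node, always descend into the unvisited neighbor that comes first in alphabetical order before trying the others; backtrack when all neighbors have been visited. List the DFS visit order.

Quito → Cairo → Bogota → Doha → Dubai → Manila → Milan → Lagos → Kigali → Porto → Sofia → Seoul → Tokyo

Visit Quito
Quito → Cairo
Cairo → Bogota
Bogota → Doha
Doha → Dubai
Dubai → Manila
Manila → Milan
Milan → Lagos
Lagos → Kigali
Kigali → Porto
Porto → Sofia
Sofia → Seoul
Seoul → Tokyo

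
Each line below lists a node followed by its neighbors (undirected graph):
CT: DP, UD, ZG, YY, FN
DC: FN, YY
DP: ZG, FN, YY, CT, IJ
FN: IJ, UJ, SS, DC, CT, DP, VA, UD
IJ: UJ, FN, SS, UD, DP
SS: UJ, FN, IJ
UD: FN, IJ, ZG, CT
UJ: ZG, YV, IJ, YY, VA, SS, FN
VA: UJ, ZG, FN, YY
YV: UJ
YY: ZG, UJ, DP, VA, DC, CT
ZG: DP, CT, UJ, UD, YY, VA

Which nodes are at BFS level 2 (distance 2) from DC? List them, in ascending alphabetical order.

CT, DP, IJ, SS, UD, UJ, VA, ZG

Level 0: DC
Level 1: FN, YY
Level 2: CT, DP, IJ, SS, UD, UJ, VA, ZG
Level 3: YV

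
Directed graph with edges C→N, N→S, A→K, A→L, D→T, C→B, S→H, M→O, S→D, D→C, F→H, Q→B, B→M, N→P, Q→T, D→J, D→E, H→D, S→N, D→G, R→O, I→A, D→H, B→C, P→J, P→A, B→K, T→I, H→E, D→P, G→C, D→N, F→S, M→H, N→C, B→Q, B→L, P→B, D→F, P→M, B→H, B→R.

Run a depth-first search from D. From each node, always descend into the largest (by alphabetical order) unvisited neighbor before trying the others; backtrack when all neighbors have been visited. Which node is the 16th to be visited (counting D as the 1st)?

C

Visit D
D → T
T → I
I → A
A → L
A → K
D → P
P → M
M → O
M → H
H → E
P → J
P → B
B → R
B → Q
B → C
C → N
N → S
D → G
D → F

Visit order: D, T, I, A, L, K, P, M, O, H, E, J, B, R, Q, C, N, S, G, F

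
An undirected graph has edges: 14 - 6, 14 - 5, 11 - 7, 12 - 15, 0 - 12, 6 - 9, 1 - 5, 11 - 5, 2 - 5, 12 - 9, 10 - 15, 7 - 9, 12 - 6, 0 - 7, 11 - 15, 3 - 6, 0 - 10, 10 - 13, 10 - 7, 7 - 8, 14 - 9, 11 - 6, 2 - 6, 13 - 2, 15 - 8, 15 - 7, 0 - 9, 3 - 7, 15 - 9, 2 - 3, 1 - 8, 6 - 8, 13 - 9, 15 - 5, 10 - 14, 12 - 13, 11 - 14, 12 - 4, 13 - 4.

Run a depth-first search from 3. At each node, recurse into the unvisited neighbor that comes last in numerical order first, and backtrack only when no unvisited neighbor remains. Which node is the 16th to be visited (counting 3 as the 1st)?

Visit 3
3 → 7
7 → 15
15 → 12
12 → 13
13 → 10
10 → 14
14 → 11
11 → 6
6 → 9
9 → 0
6 → 8
8 → 1
1 → 5
5 → 2
13 → 4

Visit order: 3, 7, 15, 12, 13, 10, 14, 11, 6, 9, 0, 8, 1, 5, 2, 4

4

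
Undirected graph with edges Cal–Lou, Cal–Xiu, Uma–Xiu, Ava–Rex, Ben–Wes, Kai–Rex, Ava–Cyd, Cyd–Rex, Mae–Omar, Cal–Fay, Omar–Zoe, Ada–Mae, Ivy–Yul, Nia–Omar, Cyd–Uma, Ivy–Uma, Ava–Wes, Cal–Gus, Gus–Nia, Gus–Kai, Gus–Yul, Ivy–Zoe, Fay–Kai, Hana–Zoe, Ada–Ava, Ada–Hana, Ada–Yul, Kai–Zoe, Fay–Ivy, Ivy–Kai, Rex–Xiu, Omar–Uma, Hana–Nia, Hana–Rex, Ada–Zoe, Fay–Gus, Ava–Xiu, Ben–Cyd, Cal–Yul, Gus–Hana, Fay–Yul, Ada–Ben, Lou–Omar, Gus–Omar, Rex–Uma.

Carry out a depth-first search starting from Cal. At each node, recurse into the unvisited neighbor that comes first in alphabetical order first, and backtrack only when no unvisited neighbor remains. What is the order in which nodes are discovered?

Visit Cal
Cal → Fay
Fay → Gus
Gus → Hana
Hana → Ada
Ada → Ava
Ava → Cyd
Cyd → Ben
Ben → Wes
Cyd → Rex
Rex → Kai
Kai → Ivy
Ivy → Uma
Uma → Omar
Omar → Lou
Omar → Mae
Omar → Nia
Omar → Zoe
Uma → Xiu
Ivy → Yul

Cal → Fay → Gus → Hana → Ada → Ava → Cyd → Ben → Wes → Rex → Kai → Ivy → Uma → Omar → Lou → Mae → Nia → Zoe → Xiu → Yul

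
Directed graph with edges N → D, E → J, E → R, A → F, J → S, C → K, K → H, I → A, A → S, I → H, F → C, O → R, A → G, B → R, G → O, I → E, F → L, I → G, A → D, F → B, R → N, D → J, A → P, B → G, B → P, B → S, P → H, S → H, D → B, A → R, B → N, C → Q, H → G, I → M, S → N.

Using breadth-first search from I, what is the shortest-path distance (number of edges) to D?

Level 0: I
Level 1: A, E, G, H, M
Level 2: D, F, J, O, P, R, S
Level 3: B, C, L, N
Level 4: K, Q
D first appears at level 2.

2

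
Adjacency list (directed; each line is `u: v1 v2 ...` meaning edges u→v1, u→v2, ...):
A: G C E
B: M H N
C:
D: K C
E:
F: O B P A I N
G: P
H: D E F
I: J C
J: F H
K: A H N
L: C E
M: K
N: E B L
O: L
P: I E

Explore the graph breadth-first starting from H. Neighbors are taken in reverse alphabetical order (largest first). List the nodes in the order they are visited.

Visit H; enqueue F, E, D → queue [F, E, D]
Visit F; enqueue P, O, N, I, B, A → queue [E, D, P, O, N, I, B, A]
Visit E → queue [D, P, O, N, I, B, A]
Visit D; enqueue K, C → queue [P, O, N, I, B, A, K, C]
Visit P → queue [O, N, I, B, A, K, C]
Visit O; enqueue L → queue [N, I, B, A, K, C, L]
Visit N → queue [I, B, A, K, C, L]
Visit I; enqueue J → queue [B, A, K, C, L, J]
Visit B; enqueue M → queue [A, K, C, L, J, M]
Visit A; enqueue G → queue [K, C, L, J, M, G]
Visit K → queue [C, L, J, M, G]
Visit C → queue [L, J, M, G]
Visit L → queue [J, M, G]
Visit J → queue [M, G]
Visit M → queue [G]
Visit G → queue []

H, F, E, D, P, O, N, I, B, A, K, C, L, J, M, G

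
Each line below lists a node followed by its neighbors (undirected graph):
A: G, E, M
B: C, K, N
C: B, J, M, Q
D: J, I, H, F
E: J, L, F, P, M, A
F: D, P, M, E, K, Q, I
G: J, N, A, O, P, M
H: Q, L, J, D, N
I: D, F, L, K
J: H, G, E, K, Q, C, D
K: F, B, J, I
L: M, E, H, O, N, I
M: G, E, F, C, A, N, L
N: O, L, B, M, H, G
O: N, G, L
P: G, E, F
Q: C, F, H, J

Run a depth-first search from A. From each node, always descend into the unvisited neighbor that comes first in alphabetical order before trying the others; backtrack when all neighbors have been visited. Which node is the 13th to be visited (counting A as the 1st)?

Visit A
A → E
E → F
F → D
D → H
H → J
J → C
C → B
B → K
K → I
I → L
L → M
M → G
G → N
N → O
G → P
C → Q

Visit order: A, E, F, D, H, J, C, B, K, I, L, M, G, N, O, P, Q

G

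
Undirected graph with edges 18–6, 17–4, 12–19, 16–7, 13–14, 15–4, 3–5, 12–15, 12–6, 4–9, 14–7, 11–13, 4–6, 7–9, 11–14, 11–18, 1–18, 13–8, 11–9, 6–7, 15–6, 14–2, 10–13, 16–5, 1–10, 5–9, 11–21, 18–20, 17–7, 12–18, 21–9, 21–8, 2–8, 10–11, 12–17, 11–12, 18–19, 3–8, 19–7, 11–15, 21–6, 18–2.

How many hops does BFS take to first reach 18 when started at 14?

2

Level 0: 14
Level 1: 2, 7, 11, 13
Level 2: 6, 8, 9, 10, 12, 15, 16, 17, 18, 19, 21
Level 3: 1, 3, 4, 5, 20
18 first appears at level 2.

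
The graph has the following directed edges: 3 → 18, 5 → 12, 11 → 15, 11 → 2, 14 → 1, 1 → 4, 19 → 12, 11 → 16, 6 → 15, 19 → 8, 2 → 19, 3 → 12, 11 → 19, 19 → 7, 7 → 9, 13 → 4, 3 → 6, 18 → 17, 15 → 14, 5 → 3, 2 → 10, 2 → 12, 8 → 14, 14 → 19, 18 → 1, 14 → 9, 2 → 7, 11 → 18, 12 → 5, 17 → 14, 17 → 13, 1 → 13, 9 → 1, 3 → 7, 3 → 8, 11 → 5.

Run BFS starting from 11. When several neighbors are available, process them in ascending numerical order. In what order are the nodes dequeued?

11 2 5 15 16 18 19 7 10 12 3 14 1 17 8 9 6 4 13

Visit 11; enqueue 2, 5, 15, 16, 18, 19 → queue [2, 5, 15, 16, 18, 19]
Visit 2; enqueue 7, 10, 12 → queue [5, 15, 16, 18, 19, 7, 10, 12]
Visit 5; enqueue 3 → queue [15, 16, 18, 19, 7, 10, 12, 3]
Visit 15; enqueue 14 → queue [16, 18, 19, 7, 10, 12, 3, 14]
Visit 16 → queue [18, 19, 7, 10, 12, 3, 14]
Visit 18; enqueue 1, 17 → queue [19, 7, 10, 12, 3, 14, 1, 17]
Visit 19; enqueue 8 → queue [7, 10, 12, 3, 14, 1, 17, 8]
Visit 7; enqueue 9 → queue [10, 12, 3, 14, 1, 17, 8, 9]
Visit 10 → queue [12, 3, 14, 1, 17, 8, 9]
Visit 12 → queue [3, 14, 1, 17, 8, 9]
Visit 3; enqueue 6 → queue [14, 1, 17, 8, 9, 6]
Visit 14 → queue [1, 17, 8, 9, 6]
Visit 1; enqueue 4, 13 → queue [17, 8, 9, 6, 4, 13]
Visit 17 → queue [8, 9, 6, 4, 13]
Visit 8 → queue [9, 6, 4, 13]
Visit 9 → queue [6, 4, 13]
Visit 6 → queue [4, 13]
Visit 4 → queue [13]
Visit 13 → queue []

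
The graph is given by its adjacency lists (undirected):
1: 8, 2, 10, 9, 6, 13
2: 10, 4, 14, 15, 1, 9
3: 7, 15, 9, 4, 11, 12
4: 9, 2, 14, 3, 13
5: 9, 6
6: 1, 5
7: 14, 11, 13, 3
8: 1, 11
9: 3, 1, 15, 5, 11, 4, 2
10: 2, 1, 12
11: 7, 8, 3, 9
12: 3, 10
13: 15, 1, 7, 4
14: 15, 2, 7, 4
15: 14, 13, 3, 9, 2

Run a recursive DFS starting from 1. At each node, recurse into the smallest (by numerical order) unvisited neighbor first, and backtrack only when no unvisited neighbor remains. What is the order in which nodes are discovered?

Visit 1
1 → 2
2 → 4
4 → 3
3 → 7
7 → 11
11 → 8
11 → 9
9 → 5
5 → 6
9 → 15
15 → 13
15 → 14
3 → 12
12 → 10

1 → 2 → 4 → 3 → 7 → 11 → 8 → 9 → 5 → 6 → 15 → 13 → 14 → 12 → 10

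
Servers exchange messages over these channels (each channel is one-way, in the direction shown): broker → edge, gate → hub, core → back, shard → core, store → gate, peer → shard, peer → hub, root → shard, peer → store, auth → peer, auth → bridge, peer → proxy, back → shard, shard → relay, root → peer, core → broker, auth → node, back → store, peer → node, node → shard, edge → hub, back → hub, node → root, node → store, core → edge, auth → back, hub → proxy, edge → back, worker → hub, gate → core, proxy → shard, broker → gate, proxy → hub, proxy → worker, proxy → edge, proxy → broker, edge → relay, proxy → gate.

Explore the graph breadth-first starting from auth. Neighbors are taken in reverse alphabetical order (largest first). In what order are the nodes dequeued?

Visit auth; enqueue peer, node, bridge, back → queue [peer, node, bridge, back]
Visit peer; enqueue store, shard, proxy, hub → queue [node, bridge, back, store, shard, proxy, hub]
Visit node; enqueue root → queue [bridge, back, store, shard, proxy, hub, root]
Visit bridge → queue [back, store, shard, proxy, hub, root]
Visit back → queue [store, shard, proxy, hub, root]
Visit store; enqueue gate → queue [shard, proxy, hub, root, gate]
Visit shard; enqueue relay, core → queue [proxy, hub, root, gate, relay, core]
Visit proxy; enqueue worker, edge, broker → queue [hub, root, gate, relay, core, worker, edge, broker]
Visit hub → queue [root, gate, relay, core, worker, edge, broker]
Visit root → queue [gate, relay, core, worker, edge, broker]
Visit gate → queue [relay, core, worker, edge, broker]
Visit relay → queue [core, worker, edge, broker]
Visit core → queue [worker, edge, broker]
Visit worker → queue [edge, broker]
Visit edge → queue [broker]
Visit broker → queue []

auth, peer, node, bridge, back, store, shard, proxy, hub, root, gate, relay, core, worker, edge, broker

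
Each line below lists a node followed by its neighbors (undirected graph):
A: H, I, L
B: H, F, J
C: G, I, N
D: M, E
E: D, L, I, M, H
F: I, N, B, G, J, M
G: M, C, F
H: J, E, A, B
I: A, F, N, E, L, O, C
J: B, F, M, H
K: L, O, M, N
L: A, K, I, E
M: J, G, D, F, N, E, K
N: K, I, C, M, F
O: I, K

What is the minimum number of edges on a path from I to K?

2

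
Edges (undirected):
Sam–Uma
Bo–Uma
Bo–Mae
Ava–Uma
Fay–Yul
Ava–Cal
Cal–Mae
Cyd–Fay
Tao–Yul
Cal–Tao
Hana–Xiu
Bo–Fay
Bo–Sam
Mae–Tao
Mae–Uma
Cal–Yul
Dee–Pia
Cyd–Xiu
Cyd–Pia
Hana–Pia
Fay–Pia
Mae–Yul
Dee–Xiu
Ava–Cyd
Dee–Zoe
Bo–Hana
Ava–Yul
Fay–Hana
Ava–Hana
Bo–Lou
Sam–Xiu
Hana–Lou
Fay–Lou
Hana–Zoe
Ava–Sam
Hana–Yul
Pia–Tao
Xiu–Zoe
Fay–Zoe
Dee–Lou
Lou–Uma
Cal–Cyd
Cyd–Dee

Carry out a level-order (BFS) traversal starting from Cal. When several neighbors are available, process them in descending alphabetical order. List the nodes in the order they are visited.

Cal, Yul, Tao, Mae, Cyd, Ava, Hana, Fay, Pia, Uma, Bo, Xiu, Dee, Sam, Zoe, Lou

Visit Cal; enqueue Yul, Tao, Mae, Cyd, Ava → queue [Yul, Tao, Mae, Cyd, Ava]
Visit Yul; enqueue Hana, Fay → queue [Tao, Mae, Cyd, Ava, Hana, Fay]
Visit Tao; enqueue Pia → queue [Mae, Cyd, Ava, Hana, Fay, Pia]
Visit Mae; enqueue Uma, Bo → queue [Cyd, Ava, Hana, Fay, Pia, Uma, Bo]
Visit Cyd; enqueue Xiu, Dee → queue [Ava, Hana, Fay, Pia, Uma, Bo, Xiu, Dee]
Visit Ava; enqueue Sam → queue [Hana, Fay, Pia, Uma, Bo, Xiu, Dee, Sam]
Visit Hana; enqueue Zoe, Lou → queue [Fay, Pia, Uma, Bo, Xiu, Dee, Sam, Zoe, Lou]
Visit Fay → queue [Pia, Uma, Bo, Xiu, Dee, Sam, Zoe, Lou]
Visit Pia → queue [Uma, Bo, Xiu, Dee, Sam, Zoe, Lou]
Visit Uma → queue [Bo, Xiu, Dee, Sam, Zoe, Lou]
Visit Bo → queue [Xiu, Dee, Sam, Zoe, Lou]
Visit Xiu → queue [Dee, Sam, Zoe, Lou]
Visit Dee → queue [Sam, Zoe, Lou]
Visit Sam → queue [Zoe, Lou]
Visit Zoe → queue [Lou]
Visit Lou → queue []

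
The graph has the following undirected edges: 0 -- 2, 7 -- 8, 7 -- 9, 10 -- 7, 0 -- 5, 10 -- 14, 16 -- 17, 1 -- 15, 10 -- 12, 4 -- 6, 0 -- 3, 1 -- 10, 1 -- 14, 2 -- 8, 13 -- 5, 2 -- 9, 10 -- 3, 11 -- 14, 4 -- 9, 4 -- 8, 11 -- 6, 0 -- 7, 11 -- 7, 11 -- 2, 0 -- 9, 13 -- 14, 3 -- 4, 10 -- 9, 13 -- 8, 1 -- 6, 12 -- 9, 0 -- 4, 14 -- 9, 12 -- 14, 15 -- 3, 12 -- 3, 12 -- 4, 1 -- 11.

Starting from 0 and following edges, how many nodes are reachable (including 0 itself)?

16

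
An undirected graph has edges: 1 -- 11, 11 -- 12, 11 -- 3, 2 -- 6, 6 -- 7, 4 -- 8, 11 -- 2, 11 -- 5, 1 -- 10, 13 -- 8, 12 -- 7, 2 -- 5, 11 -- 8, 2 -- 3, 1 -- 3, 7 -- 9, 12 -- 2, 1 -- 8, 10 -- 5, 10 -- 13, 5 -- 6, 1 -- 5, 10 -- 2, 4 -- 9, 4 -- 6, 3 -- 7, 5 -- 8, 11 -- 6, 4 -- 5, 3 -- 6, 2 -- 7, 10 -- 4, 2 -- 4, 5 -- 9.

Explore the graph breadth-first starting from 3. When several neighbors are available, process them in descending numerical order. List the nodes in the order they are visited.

Visit 3; enqueue 11, 7, 6, 2, 1 → queue [11, 7, 6, 2, 1]
Visit 11; enqueue 12, 8, 5 → queue [7, 6, 2, 1, 12, 8, 5]
Visit 7; enqueue 9 → queue [6, 2, 1, 12, 8, 5, 9]
Visit 6; enqueue 4 → queue [2, 1, 12, 8, 5, 9, 4]
Visit 2; enqueue 10 → queue [1, 12, 8, 5, 9, 4, 10]
Visit 1 → queue [12, 8, 5, 9, 4, 10]
Visit 12 → queue [8, 5, 9, 4, 10]
Visit 8; enqueue 13 → queue [5, 9, 4, 10, 13]
Visit 5 → queue [9, 4, 10, 13]
Visit 9 → queue [4, 10, 13]
Visit 4 → queue [10, 13]
Visit 10 → queue [13]
Visit 13 → queue []

3 → 11 → 7 → 6 → 2 → 1 → 12 → 8 → 5 → 9 → 4 → 10 → 13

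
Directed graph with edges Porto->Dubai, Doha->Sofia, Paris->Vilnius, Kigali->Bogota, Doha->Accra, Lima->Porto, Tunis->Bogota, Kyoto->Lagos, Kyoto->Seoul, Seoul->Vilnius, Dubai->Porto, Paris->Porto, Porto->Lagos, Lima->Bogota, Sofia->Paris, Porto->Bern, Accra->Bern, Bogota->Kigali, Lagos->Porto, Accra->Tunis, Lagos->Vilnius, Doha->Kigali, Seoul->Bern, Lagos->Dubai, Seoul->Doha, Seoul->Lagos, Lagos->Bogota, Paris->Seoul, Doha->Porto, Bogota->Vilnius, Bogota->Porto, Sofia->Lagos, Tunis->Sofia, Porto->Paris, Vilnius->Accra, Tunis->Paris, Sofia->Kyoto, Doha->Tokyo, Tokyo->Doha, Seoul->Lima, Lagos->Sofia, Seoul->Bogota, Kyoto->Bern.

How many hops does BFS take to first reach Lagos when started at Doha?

Level 0: Doha
Level 1: Accra, Kigali, Porto, Sofia, Tokyo
Level 2: Bern, Bogota, Dubai, Kyoto, Lagos, Paris, Tunis
Level 3: Seoul, Vilnius
Level 4: Lima
Lagos first appears at level 2.

2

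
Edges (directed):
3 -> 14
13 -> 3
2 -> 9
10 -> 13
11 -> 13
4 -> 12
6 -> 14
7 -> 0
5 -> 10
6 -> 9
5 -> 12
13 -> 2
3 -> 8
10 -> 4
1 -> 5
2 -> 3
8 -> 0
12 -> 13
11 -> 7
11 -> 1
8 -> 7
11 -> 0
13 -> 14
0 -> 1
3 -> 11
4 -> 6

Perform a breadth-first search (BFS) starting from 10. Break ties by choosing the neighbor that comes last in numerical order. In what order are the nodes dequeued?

Visit 10; enqueue 13, 4 → queue [13, 4]
Visit 13; enqueue 14, 3, 2 → queue [4, 14, 3, 2]
Visit 4; enqueue 12, 6 → queue [14, 3, 2, 12, 6]
Visit 14 → queue [3, 2, 12, 6]
Visit 3; enqueue 11, 8 → queue [2, 12, 6, 11, 8]
Visit 2; enqueue 9 → queue [12, 6, 11, 8, 9]
Visit 12 → queue [6, 11, 8, 9]
Visit 6 → queue [11, 8, 9]
Visit 11; enqueue 7, 1, 0 → queue [8, 9, 7, 1, 0]
Visit 8 → queue [9, 7, 1, 0]
Visit 9 → queue [7, 1, 0]
Visit 7 → queue [1, 0]
Visit 1; enqueue 5 → queue [0, 5]
Visit 0 → queue [5]
Visit 5 → queue []

10 -> 13 -> 4 -> 14 -> 3 -> 2 -> 12 -> 6 -> 11 -> 8 -> 9 -> 7 -> 1 -> 0 -> 5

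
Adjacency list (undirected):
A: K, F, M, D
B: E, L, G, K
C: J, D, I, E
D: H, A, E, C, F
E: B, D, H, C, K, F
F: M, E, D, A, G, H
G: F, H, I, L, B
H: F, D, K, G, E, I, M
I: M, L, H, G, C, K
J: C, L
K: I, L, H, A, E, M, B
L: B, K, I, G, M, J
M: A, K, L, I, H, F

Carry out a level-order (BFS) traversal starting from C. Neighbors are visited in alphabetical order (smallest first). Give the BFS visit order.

Visit C; enqueue D, E, I, J → queue [D, E, I, J]
Visit D; enqueue A, F, H → queue [E, I, J, A, F, H]
Visit E; enqueue B, K → queue [I, J, A, F, H, B, K]
Visit I; enqueue G, L, M → queue [J, A, F, H, B, K, G, L, M]
Visit J → queue [A, F, H, B, K, G, L, M]
Visit A → queue [F, H, B, K, G, L, M]
Visit F → queue [H, B, K, G, L, M]
Visit H → queue [B, K, G, L, M]
Visit B → queue [K, G, L, M]
Visit K → queue [G, L, M]
Visit G → queue [L, M]
Visit L → queue [M]
Visit M → queue []

C -> D -> E -> I -> J -> A -> F -> H -> B -> K -> G -> L -> M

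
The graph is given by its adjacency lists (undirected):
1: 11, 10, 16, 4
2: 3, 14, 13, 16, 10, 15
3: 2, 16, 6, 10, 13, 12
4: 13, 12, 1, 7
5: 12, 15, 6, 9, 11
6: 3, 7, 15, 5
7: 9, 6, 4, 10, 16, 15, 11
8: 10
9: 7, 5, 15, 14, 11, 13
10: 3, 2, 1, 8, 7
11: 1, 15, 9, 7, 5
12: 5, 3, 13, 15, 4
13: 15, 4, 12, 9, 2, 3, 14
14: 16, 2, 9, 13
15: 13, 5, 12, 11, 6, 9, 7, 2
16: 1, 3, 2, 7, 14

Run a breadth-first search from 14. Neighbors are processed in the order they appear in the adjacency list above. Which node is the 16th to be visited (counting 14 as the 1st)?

Visit 14; enqueue 16, 2, 9, 13 → queue [16, 2, 9, 13]
Visit 16; enqueue 1, 3, 7 → queue [2, 9, 13, 1, 3, 7]
Visit 2; enqueue 10, 15 → queue [9, 13, 1, 3, 7, 10, 15]
Visit 9; enqueue 5, 11 → queue [13, 1, 3, 7, 10, 15, 5, 11]
Visit 13; enqueue 4, 12 → queue [1, 3, 7, 10, 15, 5, 11, 4, 12]
Visit 1 → queue [3, 7, 10, 15, 5, 11, 4, 12]
Visit 3; enqueue 6 → queue [7, 10, 15, 5, 11, 4, 12, 6]
Visit 7 → queue [10, 15, 5, 11, 4, 12, 6]
Visit 10; enqueue 8 → queue [15, 5, 11, 4, 12, 6, 8]
Visit 15 → queue [5, 11, 4, 12, 6, 8]
Visit 5 → queue [11, 4, 12, 6, 8]
Visit 11 → queue [4, 12, 6, 8]
Visit 4 → queue [12, 6, 8]
Visit 12 → queue [6, 8]
Visit 6 → queue [8]
Visit 8 → queue []

Visit order: 14, 16, 2, 9, 13, 1, 3, 7, 10, 15, 5, 11, 4, 12, 6, 8

8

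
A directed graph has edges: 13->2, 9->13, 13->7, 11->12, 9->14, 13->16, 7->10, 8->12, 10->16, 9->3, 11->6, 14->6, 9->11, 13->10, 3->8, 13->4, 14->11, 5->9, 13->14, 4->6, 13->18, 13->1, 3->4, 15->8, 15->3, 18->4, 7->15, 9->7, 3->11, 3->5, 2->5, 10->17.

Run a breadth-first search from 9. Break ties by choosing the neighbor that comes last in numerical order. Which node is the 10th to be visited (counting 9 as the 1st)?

10

Visit 9; enqueue 14, 13, 11, 7, 3 → queue [14, 13, 11, 7, 3]
Visit 14; enqueue 6 → queue [13, 11, 7, 3, 6]
Visit 13; enqueue 18, 16, 10, 4, 2, 1 → queue [11, 7, 3, 6, 18, 16, 10, 4, 2, 1]
Visit 11; enqueue 12 → queue [7, 3, 6, 18, 16, 10, 4, 2, 1, 12]
Visit 7; enqueue 15 → queue [3, 6, 18, 16, 10, 4, 2, 1, 12, 15]
Visit 3; enqueue 8, 5 → queue [6, 18, 16, 10, 4, 2, 1, 12, 15, 8, 5]
Visit 6 → queue [18, 16, 10, 4, 2, 1, 12, 15, 8, 5]
Visit 18 → queue [16, 10, 4, 2, 1, 12, 15, 8, 5]
Visit 16 → queue [10, 4, 2, 1, 12, 15, 8, 5]
Visit 10; enqueue 17 → queue [4, 2, 1, 12, 15, 8, 5, 17]
Visit 4 → queue [2, 1, 12, 15, 8, 5, 17]
Visit 2 → queue [1, 12, 15, 8, 5, 17]
Visit 1 → queue [12, 15, 8, 5, 17]
Visit 12 → queue [15, 8, 5, 17]
Visit 15 → queue [8, 5, 17]
Visit 8 → queue [5, 17]
Visit 5 → queue [17]
Visit 17 → queue []

Visit order: 9, 14, 13, 11, 7, 3, 6, 18, 16, 10, 4, 2, 1, 12, 15, 8, 5, 17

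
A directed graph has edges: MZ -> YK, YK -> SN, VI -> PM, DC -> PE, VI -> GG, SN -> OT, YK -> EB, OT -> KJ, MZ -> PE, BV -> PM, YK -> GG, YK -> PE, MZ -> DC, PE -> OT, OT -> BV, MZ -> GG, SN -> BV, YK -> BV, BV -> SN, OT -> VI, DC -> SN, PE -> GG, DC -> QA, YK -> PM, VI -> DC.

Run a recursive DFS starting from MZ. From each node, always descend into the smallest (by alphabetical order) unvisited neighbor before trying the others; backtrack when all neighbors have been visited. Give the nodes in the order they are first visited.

MZ, DC, PE, GG, OT, BV, PM, SN, KJ, VI, QA, YK, EB

Visit MZ
MZ → DC
DC → PE
PE → GG
PE → OT
OT → BV
BV → PM
BV → SN
OT → KJ
OT → VI
DC → QA
MZ → YK
YK → EB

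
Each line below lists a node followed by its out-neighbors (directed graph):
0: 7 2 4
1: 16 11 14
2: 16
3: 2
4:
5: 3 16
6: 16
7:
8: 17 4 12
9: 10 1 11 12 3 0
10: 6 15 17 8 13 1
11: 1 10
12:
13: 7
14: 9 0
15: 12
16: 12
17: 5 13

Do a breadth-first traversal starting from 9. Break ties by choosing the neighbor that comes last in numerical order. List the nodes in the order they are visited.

Visit 9; enqueue 12, 11, 10, 3, 1, 0 → queue [12, 11, 10, 3, 1, 0]
Visit 12 → queue [11, 10, 3, 1, 0]
Visit 11 → queue [10, 3, 1, 0]
Visit 10; enqueue 17, 15, 13, 8, 6 → queue [3, 1, 0, 17, 15, 13, 8, 6]
Visit 3; enqueue 2 → queue [1, 0, 17, 15, 13, 8, 6, 2]
Visit 1; enqueue 16, 14 → queue [0, 17, 15, 13, 8, 6, 2, 16, 14]
Visit 0; enqueue 7, 4 → queue [17, 15, 13, 8, 6, 2, 16, 14, 7, 4]
Visit 17; enqueue 5 → queue [15, 13, 8, 6, 2, 16, 14, 7, 4, 5]
Visit 15 → queue [13, 8, 6, 2, 16, 14, 7, 4, 5]
Visit 13 → queue [8, 6, 2, 16, 14, 7, 4, 5]
Visit 8 → queue [6, 2, 16, 14, 7, 4, 5]
Visit 6 → queue [2, 16, 14, 7, 4, 5]
Visit 2 → queue [16, 14, 7, 4, 5]
Visit 16 → queue [14, 7, 4, 5]
Visit 14 → queue [7, 4, 5]
Visit 7 → queue [4, 5]
Visit 4 → queue [5]
Visit 5 → queue []

9 12 11 10 3 1 0 17 15 13 8 6 2 16 14 7 4 5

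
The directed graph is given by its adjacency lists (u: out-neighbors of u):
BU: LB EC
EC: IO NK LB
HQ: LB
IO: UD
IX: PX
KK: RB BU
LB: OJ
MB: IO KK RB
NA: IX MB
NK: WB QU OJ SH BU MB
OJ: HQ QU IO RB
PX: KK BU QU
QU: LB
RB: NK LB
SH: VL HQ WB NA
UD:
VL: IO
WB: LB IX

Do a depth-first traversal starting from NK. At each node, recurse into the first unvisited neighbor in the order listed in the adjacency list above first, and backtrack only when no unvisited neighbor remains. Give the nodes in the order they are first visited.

Visit NK
NK → WB
WB → LB
LB → OJ
OJ → HQ
OJ → QU
OJ → IO
IO → UD
OJ → RB
WB → IX
IX → PX
PX → KK
KK → BU
BU → EC
NK → SH
SH → VL
SH → NA
NA → MB

NK → WB → LB → OJ → HQ → QU → IO → UD → RB → IX → PX → KK → BU → EC → SH → VL → NA → MB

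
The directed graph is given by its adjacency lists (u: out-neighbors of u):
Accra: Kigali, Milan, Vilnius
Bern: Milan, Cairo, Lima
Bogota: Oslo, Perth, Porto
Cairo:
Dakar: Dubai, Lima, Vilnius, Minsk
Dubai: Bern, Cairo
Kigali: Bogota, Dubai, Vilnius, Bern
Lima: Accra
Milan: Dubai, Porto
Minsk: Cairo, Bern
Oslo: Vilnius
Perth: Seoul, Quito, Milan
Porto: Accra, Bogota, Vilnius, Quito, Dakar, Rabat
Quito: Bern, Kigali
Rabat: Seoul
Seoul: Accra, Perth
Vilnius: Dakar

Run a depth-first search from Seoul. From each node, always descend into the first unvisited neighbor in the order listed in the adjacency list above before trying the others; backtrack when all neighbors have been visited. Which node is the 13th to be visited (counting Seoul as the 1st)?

Rabat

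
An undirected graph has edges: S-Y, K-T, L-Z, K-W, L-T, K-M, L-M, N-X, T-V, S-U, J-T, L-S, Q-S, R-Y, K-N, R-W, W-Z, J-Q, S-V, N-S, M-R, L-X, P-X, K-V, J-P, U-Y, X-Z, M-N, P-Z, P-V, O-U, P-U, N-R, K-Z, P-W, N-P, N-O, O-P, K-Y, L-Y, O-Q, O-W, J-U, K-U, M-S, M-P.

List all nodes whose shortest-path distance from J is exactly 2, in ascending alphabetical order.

K, L, M, N, O, S, V, W, X, Y, Z

Level 0: J
Level 1: P, Q, T, U
Level 2: K, L, M, N, O, S, V, W, X, Y, Z
Level 3: R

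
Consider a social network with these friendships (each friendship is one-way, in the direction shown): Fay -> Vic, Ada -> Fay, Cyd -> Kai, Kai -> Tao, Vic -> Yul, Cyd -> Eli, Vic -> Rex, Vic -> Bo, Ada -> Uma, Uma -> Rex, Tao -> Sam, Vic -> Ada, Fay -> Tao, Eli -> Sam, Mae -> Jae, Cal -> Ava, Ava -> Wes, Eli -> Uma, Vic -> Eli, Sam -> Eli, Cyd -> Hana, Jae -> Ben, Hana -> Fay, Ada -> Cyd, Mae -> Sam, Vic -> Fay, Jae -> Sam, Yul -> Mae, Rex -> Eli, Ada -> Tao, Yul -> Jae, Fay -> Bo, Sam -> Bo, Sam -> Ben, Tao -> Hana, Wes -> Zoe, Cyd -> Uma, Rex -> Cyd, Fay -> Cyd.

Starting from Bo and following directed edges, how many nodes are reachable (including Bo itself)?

BFS from Bo visits: Bo
Reachable nodes: 1 of 20 total.

1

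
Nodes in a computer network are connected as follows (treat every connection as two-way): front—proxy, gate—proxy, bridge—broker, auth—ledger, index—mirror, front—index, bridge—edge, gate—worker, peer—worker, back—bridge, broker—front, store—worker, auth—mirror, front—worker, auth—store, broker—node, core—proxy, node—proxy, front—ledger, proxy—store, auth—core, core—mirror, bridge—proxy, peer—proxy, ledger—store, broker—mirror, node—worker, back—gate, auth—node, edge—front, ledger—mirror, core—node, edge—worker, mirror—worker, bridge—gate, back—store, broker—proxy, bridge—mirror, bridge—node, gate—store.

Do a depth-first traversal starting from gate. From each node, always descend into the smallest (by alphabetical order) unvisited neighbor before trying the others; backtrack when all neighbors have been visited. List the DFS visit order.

gate -> back -> bridge -> broker -> front -> edge -> worker -> mirror -> auth -> core -> node -> proxy -> peer -> store -> ledger -> index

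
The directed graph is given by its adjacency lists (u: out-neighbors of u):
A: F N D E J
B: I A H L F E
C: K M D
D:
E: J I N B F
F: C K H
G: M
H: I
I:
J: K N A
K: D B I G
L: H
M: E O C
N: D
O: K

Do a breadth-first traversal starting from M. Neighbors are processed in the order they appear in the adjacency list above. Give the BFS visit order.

M E O C J I N B F K D A H L G

Visit M; enqueue E, O, C → queue [E, O, C]
Visit E; enqueue J, I, N, B, F → queue [O, C, J, I, N, B, F]
Visit O; enqueue K → queue [C, J, I, N, B, F, K]
Visit C; enqueue D → queue [J, I, N, B, F, K, D]
Visit J; enqueue A → queue [I, N, B, F, K, D, A]
Visit I → queue [N, B, F, K, D, A]
Visit N → queue [B, F, K, D, A]
Visit B; enqueue H, L → queue [F, K, D, A, H, L]
Visit F → queue [K, D, A, H, L]
Visit K; enqueue G → queue [D, A, H, L, G]
Visit D → queue [A, H, L, G]
Visit A → queue [H, L, G]
Visit H → queue [L, G]
Visit L → queue [G]
Visit G → queue []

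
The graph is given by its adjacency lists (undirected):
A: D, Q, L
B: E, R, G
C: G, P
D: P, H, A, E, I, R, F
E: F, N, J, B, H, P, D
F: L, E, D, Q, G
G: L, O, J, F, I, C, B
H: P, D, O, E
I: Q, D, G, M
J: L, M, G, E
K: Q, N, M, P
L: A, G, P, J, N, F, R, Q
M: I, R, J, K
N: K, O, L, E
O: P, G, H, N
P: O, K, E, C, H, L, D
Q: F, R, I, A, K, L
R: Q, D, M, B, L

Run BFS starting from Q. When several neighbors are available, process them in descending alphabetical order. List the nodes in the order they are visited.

Q R L K I F A M D B P N J G E H O C

Visit Q; enqueue R, L, K, I, F, A → queue [R, L, K, I, F, A]
Visit R; enqueue M, D, B → queue [L, K, I, F, A, M, D, B]
Visit L; enqueue P, N, J, G → queue [K, I, F, A, M, D, B, P, N, J, G]
Visit K → queue [I, F, A, M, D, B, P, N, J, G]
Visit I → queue [F, A, M, D, B, P, N, J, G]
Visit F; enqueue E → queue [A, M, D, B, P, N, J, G, E]
Visit A → queue [M, D, B, P, N, J, G, E]
Visit M → queue [D, B, P, N, J, G, E]
Visit D; enqueue H → queue [B, P, N, J, G, E, H]
Visit B → queue [P, N, J, G, E, H]
Visit P; enqueue O, C → queue [N, J, G, E, H, O, C]
Visit N → queue [J, G, E, H, O, C]
Visit J → queue [G, E, H, O, C]
Visit G → queue [E, H, O, C]
Visit E → queue [H, O, C]
Visit H → queue [O, C]
Visit O → queue [C]
Visit C → queue []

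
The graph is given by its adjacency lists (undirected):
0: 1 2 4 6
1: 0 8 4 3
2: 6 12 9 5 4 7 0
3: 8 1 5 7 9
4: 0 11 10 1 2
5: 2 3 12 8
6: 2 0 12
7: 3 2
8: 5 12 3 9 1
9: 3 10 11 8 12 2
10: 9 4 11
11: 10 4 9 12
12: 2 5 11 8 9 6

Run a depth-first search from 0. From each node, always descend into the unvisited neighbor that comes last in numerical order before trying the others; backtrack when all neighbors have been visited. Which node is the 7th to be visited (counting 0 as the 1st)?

8

Visit 0
0 → 6
6 → 12
12 → 11
11 → 10
10 → 9
9 → 8
8 → 5
5 → 3
3 → 7
7 → 2
2 → 4
4 → 1

Visit order: 0, 6, 12, 11, 10, 9, 8, 5, 3, 7, 2, 4, 1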